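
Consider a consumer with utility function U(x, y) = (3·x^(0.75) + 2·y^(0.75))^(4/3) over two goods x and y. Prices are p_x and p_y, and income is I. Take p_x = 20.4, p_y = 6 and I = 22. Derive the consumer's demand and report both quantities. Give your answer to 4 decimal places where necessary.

x* = 0.1231, y* = 3.2483

From the CES first-order condition, (3/2)·(y/x)^(0.25) = p_x/p_y.
Hence y/x = ((2/3)·p_x/p_y)^(1/(0.25)), i.e. raised to the 4 power.
With the ratio pinned down, the budget gives x* = I/(p_x + p_y·(y/x)) and y* = (y/x)·x*.
Numerically y/x = 26.39676, so x* = 22/(20.4 + 6·26.39676) = 0.1231 and y* = 26.39676·0.1231 = 3.2483.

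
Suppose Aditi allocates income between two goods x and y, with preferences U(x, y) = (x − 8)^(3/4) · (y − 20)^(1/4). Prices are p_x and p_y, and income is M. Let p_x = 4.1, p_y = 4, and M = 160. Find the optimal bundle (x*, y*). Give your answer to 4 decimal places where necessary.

Let x' = x−8, y' = y−20. MRS = 3·y'/x' = p_x/p_y.
After buying the subsistence bundle (8, 20), a share 0.75 of the remaining income goes to x: x* = 8 + 0.75·(M − 8p_x − 20p_y)/p_x.
Discretionary income = 160 − 8·4.1 − 20·4 = 47.2; x* = 8 + 0.75·47.2/4.1 = 16.6341; y* = 20 + 0.25·47.2/4 = 22.95.

x* = 16.6341, y* = 22.95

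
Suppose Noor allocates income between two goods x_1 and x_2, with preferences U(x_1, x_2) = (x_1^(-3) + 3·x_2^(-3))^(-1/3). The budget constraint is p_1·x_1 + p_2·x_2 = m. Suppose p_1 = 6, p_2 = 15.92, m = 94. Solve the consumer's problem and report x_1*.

From the CES first-order condition, (1/3)·(x_2/x_1)^(4) = p_1/p_2.
Solve for the ratio: x_2/x_1 = [3·p_1/p_2]^(0.25).
With the ratio pinned down, the budget gives x_1* = m/(p_1 + p_2·(x_2/x_1)) and x_2* = (x_2/x_1)·x_1*.
Numerically x_2/x_1 = 1.031175, so x_1* = 94/(6 + 15.92·1.031175) = 4.1934.

x_1* = 4.1934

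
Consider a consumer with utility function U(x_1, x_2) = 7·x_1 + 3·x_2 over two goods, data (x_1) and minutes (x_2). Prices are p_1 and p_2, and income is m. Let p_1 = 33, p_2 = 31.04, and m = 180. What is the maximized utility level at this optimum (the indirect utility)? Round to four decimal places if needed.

Perfect substitutes: compare marginal utility per dollar. 7/p_1 vs 3/p_2 → 0.2121 vs 0.0966.
x_1 gives more utility per dollar, so spend all income on x_1: x_1* = m/p_1, x_2* = 0.
Numerically: x_1* = 5.4545, x_2* = 0.
Utility at the optimum: U(5.4545, 0) = 38.1818.

V = 38.1818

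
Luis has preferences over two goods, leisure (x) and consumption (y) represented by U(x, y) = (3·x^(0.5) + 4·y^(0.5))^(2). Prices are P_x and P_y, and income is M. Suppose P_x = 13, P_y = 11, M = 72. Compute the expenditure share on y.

share on y = 0.6775

From the CES first-order condition, (3/4)·(y/x)^(0.5) = P_x/P_y.
Solve for the ratio: y/x = [(4/3)·P_x/P_y]^(2).
With the ratio pinned down, the budget gives x* = M/(P_x + P_y·(y/x)) and y* = (y/x)·x*.
Numerically y/x = 2.483012, so x* = 72/(13 + 11·2.483012) = 1.786 and y* = 2.483012·1.786 = 4.4347.
Expenditure on y: 11·4.4347 = 48.7818; share = 0.6775.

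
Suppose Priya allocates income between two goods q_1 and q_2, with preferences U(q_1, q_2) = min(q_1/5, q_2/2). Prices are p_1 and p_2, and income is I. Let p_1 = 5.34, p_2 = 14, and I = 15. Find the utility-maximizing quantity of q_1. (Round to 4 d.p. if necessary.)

Leontief preferences: the optimum is at the kink where q_1/5 = q_2/2, i.e. q_2 = (2/5)·q_1.
Budget: p_1·q_1 + p_2·(2/5)·q_1 = I, so (5·p_1 + 2·p_2)·q_1 = 5·I.
Demand: q_1*(p_1,p_2,I) = 5·I/(5·p_1 + 2·p_2), q_2* = 2·I/(5·p_1 + 2·p_2).
Here 5·5.34 + 2·14 = 54.7, giving q_1* = 1.3711.

q_1* = 1.3711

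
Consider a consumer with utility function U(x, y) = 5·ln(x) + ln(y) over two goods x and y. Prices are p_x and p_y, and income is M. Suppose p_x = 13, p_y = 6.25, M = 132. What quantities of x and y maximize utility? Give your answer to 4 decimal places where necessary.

x* = 8.4615, y* = 3.52

At p_x=13, p_y=6.25, M=132: x* = 5/6·132/13 = 8.4615, y* = 3.52.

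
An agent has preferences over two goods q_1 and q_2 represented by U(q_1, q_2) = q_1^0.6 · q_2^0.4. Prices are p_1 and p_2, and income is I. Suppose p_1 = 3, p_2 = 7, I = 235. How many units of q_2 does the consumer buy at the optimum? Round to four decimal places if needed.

Tangency: MRS = (3/2)·q_2/q_1 = p_1/p_2.
So 0.6·p_2·q_2 = 0.4·p_1·q_1; combined with the budget, a share 0.6 of income goes to q_1.
Demand: q_1*(p_1,p_2,I) = 0.6·I/p_1 and q_2* = 0.4·I/p_2.
At p_1=3, p_2=7, I=235: q_2* = 0.4·235/7 = 13.4286.

q_2* = 13.4286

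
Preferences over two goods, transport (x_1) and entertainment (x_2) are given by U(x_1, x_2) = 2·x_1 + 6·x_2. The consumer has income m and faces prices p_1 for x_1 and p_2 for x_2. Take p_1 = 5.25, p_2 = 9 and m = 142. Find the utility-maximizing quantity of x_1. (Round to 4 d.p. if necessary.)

x_1* = 0

Linear utility — the consumer picks whichever good has higher MU/price: 2/5.25 = 0.381 vs 6/9 = 0.6667.
x_2 gives more utility per dollar, so spend all income on x_2: x_2* = m/p_2, x_1* = 0.
Numerically: x_1* = 0, x_2* = 15.7778.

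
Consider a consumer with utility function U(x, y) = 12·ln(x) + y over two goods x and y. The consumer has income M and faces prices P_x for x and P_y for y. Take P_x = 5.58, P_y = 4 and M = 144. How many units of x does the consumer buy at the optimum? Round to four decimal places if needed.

x* = 8.6022

MU_x = 12/x, MU_y = 1. Tangency: 12/x = P_x/P_y.
So x*(P_x,P_y) = 12·P_y/P_x, independent of income; and y* = (M − 12·P_y)/P_y.
At the given prices: x* = 12·4/5.58 = 8.6022.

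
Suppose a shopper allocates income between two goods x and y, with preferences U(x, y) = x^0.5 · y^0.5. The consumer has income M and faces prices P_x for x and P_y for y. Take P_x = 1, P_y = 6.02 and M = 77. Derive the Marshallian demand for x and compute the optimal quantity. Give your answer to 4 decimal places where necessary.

x* = 38.5

MU_x/MU_y = (0.5·y)/(0.5·x); tangency sets this equal to P_x/P_y.
So 0.5·P_y·y = 0.5·P_x·x; combined with the budget, a share 0.5 of income goes to x.
Demand: x*(P_x,P_y,M) = 0.5·M/P_x and y* = 0.5·M/P_y.
At P_x=1, P_y=6.02, M=77: x* = 0.5·77/1 = 38.5.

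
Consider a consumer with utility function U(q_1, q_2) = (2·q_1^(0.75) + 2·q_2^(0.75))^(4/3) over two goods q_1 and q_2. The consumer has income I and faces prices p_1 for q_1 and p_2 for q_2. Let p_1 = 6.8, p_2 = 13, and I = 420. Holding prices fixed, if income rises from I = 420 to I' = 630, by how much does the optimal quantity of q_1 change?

MU_q_1 ∝ 2·q_1^(-0.25), MU_q_2 ∝ 2·q_2^(-0.25), so MRS = (q_2/q_1)^(0.25) = p_1/p_2.
Hence q_2/q_1 = (p_1/p_2)^(1/(0.25)), i.e. raised to the 4 power.
Substitute q_2 = (q_2/q_1)·q_1 into the budget: q_1* = I/(p_1 + p_2·(q_2/q_1)).
Numerically q_2/q_1 = 0.074862, so q_1* = 420/(6.8 + 13·0.074862) = 54.0317.
At I' = 630: q_1* = 81.0476. Change: 81.0476 − 54.0317 = 27.0159.

Δq_1* = 27.0159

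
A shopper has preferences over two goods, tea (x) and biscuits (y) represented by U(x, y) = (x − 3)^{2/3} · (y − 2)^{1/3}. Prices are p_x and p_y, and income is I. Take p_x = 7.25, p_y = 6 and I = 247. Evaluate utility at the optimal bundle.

V = 16.5772

This is Cobb-Douglas in (x−3, y−2): tangency gives 2/3·p_y·(y−2) = 1/3·p_x·(x−3).
Substituting into the budget: x* = 3 + 2/3·(I − 3·p_x − 2·p_y)/p_x, and y* = 2 + 1/3·(…)/p_y.
Discretionary income = 247 − 3·7.25 − 2·6 = 213.25; x* = 3 + 2/3·213.25/7.25 = 22.6092; y* = 2 + 1/3·213.25/6 = 13.8472.
Utility at the optimum: U(22.6092, 13.8472) = 16.5772.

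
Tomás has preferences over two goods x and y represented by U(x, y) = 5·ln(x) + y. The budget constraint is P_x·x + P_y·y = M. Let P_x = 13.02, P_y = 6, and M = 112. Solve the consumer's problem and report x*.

So x*(P_x,P_y) = 5·P_y/P_x, independent of income; and y* = (M − 5·P_y)/P_y.
At the given prices: x* = 5·6/13.02 = 2.3041.

x* = 2.3041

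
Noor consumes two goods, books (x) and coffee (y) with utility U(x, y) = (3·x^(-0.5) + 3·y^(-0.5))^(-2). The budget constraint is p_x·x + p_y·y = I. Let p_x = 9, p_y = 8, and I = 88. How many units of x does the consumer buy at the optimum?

x* = 4.9848

MU_x ∝ 3·x^(-1.5), MU_y ∝ 3·y^(-1.5), so MRS = (y/x)^(1.5) = p_x/p_y.
Hence y/x = (p_x/p_y)^(1/(1.5)), i.e. raised to the 2/3 power.
Substitute y = (y/x)·x into the budget: x* = I/(p_x + p_y·(y/x)).
Numerically y/x = 1.081687, so x* = 88/(9 + 8·1.081687) = 4.9848.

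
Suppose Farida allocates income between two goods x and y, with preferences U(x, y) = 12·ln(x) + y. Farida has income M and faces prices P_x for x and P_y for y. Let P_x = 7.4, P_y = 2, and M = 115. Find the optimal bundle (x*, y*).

MU_x = 12/x, MU_y = 1. Tangency: 12/x = P_x/P_y.
So x*(P_x,P_y) = 12·P_y/P_x, independent of income; and y* = (M − 12·P_y)/P_y.
At the given prices: x* = 12·2/7.4 = 3.2432, and y* = 45.5.

x* = 3.2432, y* = 45.5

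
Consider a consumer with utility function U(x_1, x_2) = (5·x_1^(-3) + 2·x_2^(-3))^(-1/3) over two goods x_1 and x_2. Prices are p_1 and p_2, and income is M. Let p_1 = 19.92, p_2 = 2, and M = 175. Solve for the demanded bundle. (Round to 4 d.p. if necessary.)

x_1* = 7.6938, x_2* = 10.8698

From the CES first-order condition, (5/2)·(x_2/x_1)^(4) = p_1/p_2.
Solve for the ratio: x_2/x_1 = [(2/5)·p_1/p_2]^(0.25).
With the ratio pinned down, the budget gives x_1* = M/(p_1 + p_2·(x_2/x_1)) and x_2* = (x_2/x_1)·x_1*.
Numerically x_2/x_1 = 1.412797, so x_1* = 175/(19.92 + 2·1.412797) = 7.6938 and x_2* = 1.412797·7.6938 = 10.8698.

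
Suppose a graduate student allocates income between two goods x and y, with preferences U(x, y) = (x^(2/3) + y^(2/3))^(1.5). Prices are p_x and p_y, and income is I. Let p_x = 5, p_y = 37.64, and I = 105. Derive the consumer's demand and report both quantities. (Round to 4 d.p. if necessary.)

x* = 20.6359, y* = 0.0484

Substitute y = (y/x)·x into the budget: x* = I/(p_x + p_y·(y/x)).
Numerically y/x = 0.002344, so x* = 105/(5 + 37.64·0.002344) = 20.6359 and y* = 0.002344·20.6359 = 0.0484.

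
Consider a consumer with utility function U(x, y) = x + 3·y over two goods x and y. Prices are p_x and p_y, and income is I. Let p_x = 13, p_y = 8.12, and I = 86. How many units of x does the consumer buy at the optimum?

Linear utility — the consumer picks whichever good has higher MU/price: 1/13 = 0.0769 vs 3/8.12 = 0.3695.
y gives more utility per dollar, so spend all income on y: y* = I/p_y, x* = 0.
Numerically: x* = 0, y* = 10.5911.

x* = 0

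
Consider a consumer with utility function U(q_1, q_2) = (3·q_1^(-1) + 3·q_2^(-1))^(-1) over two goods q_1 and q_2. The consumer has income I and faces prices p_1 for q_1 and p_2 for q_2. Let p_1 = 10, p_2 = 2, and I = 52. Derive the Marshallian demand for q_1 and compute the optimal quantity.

Substitute q_2 = (q_2/q_1)·q_1 into the budget: q_1* = I/(p_1 + p_2·(q_2/q_1)).
Numerically q_2/q_1 = 2.236068, so q_1* = 52/(10 + 2·2.236068) = 3.5931.

q_1* = 3.5931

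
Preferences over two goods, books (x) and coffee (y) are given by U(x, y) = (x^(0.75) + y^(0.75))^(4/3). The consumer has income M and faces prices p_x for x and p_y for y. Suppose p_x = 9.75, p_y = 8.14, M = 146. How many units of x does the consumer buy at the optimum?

MU_x ∝ x^(-0.25), MU_y ∝ y^(-0.25), so MRS = (y/x)^(0.25) = p_x/p_y.
Hence y/x = (p_x/p_y)^(1/(0.25)), i.e. raised to the 4 power.
Substitute y = (y/x)·x into the budget: x* = M/(p_x + p_y·(y/x)).
Numerically y/x = 2.058358, so x* = 146/(9.75 + 8.14·2.058358) = 5.5084.

x* = 5.5084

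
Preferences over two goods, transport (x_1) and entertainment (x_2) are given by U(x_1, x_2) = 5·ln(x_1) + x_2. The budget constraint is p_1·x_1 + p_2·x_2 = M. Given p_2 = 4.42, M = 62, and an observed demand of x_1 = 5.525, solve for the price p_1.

Set MRS = p_1/p_2: (5/x_1)/1 = p_1/p_2.
So x_1*(p_1,p_2) = 5·p_2/p_1, independent of income; and x_2* = (M − 5·p_2)/p_2.
Set x_1* = 5.525 in the demand function and solve for p_1: p_1 = 4.

p_1 = 4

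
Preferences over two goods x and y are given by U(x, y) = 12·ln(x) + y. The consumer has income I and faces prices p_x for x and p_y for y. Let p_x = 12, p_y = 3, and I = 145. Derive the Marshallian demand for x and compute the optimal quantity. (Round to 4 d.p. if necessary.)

Set MRS = p_x/p_y: (12/x)/1 = p_x/p_y.
So x*(p_x,p_y) = 12·p_y/p_x, independent of income; and y* = (I − 12·p_y)/p_y.
At the given prices: x* = 12·3/12 = 3.

x* = 3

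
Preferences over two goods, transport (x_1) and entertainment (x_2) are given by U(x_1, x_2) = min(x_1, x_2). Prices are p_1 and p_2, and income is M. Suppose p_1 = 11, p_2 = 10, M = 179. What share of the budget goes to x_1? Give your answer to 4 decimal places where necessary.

Demand: x_1*(p_1,p_2,M) = M/(p_1 + p_2), x_2* = M/(p_1 + p_2).
Here 11 + 10 = 21, giving x_1* = 8.5238 and x_2* = 8.5238.
Expenditure on x_1: 11·8.5238 = 93.7619; share = 0.5238.

share on x_1 = 0.5238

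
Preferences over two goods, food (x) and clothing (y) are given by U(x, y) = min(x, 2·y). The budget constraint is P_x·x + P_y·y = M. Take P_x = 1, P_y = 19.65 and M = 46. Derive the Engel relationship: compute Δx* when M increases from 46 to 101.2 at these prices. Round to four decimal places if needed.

With perfect complements, no substitution: consume in ratio x:y = 2:1.
Budget: P_x·x + P_y·(1/2)·x = M, so (2·P_x + P_y)·x = 2·M.
Demand: x*(P_x,P_y,M) = 2·M/(2·P_x + P_y), y* = M/(2·P_x + P_y).
Here 2·1 + 19.65 = 21.65, giving x* = 4.2494.
At M' = 101.2: x* = 9.3487. Change: 9.3487 − 4.2494 = 5.0993.

Δx* = 5.0993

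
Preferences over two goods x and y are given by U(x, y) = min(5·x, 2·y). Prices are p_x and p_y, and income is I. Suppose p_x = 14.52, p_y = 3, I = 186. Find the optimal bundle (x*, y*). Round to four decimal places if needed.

x* = 8.4469, y* = 21.1172

With perfect complements, no substitution: consume in ratio x:y = 2:5.
Budget: p_x·x + p_y·(5/2)·x = I, so (2·p_x + 5·p_y)·x = 2·I.
Demand: x*(p_x,p_y,I) = 2·I/(2·p_x + 5·p_y), y* = 5·I/(2·p_x + 5·p_y).
Here 2·14.52 + 5·3 = 44.04, giving x* = 8.4469 and y* = 21.1172.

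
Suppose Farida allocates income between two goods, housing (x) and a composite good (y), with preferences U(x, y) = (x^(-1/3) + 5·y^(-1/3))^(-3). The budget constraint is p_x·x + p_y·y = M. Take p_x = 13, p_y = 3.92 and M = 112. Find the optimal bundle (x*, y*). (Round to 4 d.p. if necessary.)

MRS = MU_x/MU_y = (1/5)·(y/x)^(4/3). Set equal to p_x/p_y.
Hence y/x = (5·p_x/p_y)^(1/(4/3)), i.e. raised to the 0.75 power.
Substitute y = (y/x)·x into the budget: x* = M/(p_x + p_y·(y/x)).
Numerically y/x = 8.217136, so x* = 112/(13 + 3.92·8.217136) = 2.4773 and y* = 8.217136·2.4773 = 20.356.

x* = 2.4773, y* = 20.356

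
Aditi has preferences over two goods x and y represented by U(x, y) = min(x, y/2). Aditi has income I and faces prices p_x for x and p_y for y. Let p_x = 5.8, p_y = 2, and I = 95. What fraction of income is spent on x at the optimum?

share on x = 0.5918

Demand: x*(p_x,p_y,I) = I/(p_x + 2·p_y), y* = 2·I/(p_x + 2·p_y).
Here 5.8 + 2·2 = 9.8, giving x* = 9.6939 and y* = 19.3878.
Expenditure on x: 5.8·9.6939 = 56.2245; share = 0.5918.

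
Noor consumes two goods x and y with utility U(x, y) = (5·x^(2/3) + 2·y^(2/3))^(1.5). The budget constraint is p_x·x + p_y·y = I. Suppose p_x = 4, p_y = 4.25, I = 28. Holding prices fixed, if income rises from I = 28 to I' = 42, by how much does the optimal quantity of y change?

Substitute y = (y/x)·x into the budget: x* = I/(p_x + p_y·(y/x)).
Numerically y/x = 0.053357, so x* = 28/(4 + 4.25·0.053357) = 6.6244 and y* = 0.053357·6.6244 = 0.3535.
At I' = 42: y* = 0.5302. Change: 0.5302 − 0.3535 = 0.1767.

Δy* = 0.1767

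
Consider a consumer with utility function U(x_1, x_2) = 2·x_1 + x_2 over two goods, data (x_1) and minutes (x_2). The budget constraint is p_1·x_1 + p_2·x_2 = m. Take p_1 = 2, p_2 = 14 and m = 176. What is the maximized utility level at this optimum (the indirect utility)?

V = 176

Perfect substitutes: compare marginal utility per dollar. 2/p_1 vs 1/p_2 → 1 vs 0.0714.
x_1 gives more utility per dollar, so spend all income on x_1: x_1* = m/p_1, x_2* = 0.
Numerically: x_1* = 88, x_2* = 0.
Utility at the optimum: U(88, 0) = 176.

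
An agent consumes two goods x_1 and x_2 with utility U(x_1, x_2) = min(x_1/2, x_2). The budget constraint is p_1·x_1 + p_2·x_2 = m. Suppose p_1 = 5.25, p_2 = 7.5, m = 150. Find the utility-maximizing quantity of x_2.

x_2* = 8.3333

With perfect complements, no substitution: consume in ratio x_1:x_2 = 2:1.
Budget: p_1·x_1 + p_2·(1/2)·x_1 = m, so (2·p_1 + p_2)·x_1 = 2·m.
Demand: x_1*(p_1,p_2,m) = 2·m/(2·p_1 + p_2), x_2* = m/(2·p_1 + p_2).
Here 2·5.25 + 7.5 = 18, giving x_2* = 8.3333.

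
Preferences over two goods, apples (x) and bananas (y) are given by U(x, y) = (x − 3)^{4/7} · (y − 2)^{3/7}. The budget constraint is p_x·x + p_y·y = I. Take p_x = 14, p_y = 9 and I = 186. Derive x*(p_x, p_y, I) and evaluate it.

After buying the subsistence bundle (3, 2), a share 4/7 of the remaining income goes to x: x* = 3 + 4/7·(I − 3p_x − 2p_y)/p_x.
Discretionary income = 186 − 3·14 − 2·9 = 126; x* = 3 + 4/7·126/14 = 8.1429.

x* = 8.1429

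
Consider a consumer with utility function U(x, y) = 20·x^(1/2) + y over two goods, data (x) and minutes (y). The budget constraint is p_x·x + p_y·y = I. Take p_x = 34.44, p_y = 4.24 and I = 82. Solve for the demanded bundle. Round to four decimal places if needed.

x* = 1.5157, y* = 7.0284

MU_x = 10/√x, MU_y = 1. Tangency: 10/√x = p_x/p_y.
Solve: √x = 10·p_y/p_x, so x*(p_x,p_y) = (10·p_y/p_x)², and y* = (I − p_x·x*)/p_y.
Plugging in: x* = (10·4.24/34.44)² = 1.5157, y* = 7.0284.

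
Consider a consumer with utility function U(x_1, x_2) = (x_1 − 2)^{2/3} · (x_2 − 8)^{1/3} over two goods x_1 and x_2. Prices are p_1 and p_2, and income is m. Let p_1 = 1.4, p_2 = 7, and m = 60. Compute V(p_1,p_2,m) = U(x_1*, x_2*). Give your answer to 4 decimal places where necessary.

V = 0.2652

This is Cobb-Douglas in (x_1−2, x_2−8): tangency gives 2/3·p_2·(x_2−8) = 1/3·p_1·(x_1−2).
After buying the subsistence bundle (2, 8), a share 2/3 of the remaining income goes to x_1: x_1* = 2 + 2/3·(m − 2p_1 − 8p_2)/p_1.
Discretionary income = 60 − 2·1.4 − 8·7 = 1.2; x_1* = 2 + 2/3·1.2/1.4 = 2.5714; x_2* = 8 + 1/3·1.2/7 = 8.0571.
Utility at the optimum: U(2.5714, 8.0571) = 0.2652.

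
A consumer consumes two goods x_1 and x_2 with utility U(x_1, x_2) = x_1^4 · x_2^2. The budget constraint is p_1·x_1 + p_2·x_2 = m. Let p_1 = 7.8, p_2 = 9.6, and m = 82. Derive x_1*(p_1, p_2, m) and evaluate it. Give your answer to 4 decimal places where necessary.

Demand: x_1*(p_1,p_2,m) = 2/3·m/p_1 and x_2* = 1/3·m/p_2.
At p_1=7.8, p_2=9.6, m=82: x_1* = 2/3·82/7.8 = 7.0085.

x_1* = 7.0085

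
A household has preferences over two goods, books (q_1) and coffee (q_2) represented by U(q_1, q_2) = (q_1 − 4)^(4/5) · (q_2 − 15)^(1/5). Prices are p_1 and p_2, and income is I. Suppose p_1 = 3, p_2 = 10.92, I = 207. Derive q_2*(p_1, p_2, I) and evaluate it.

q_2* = 15.5714

Discretionary income = 207 − 4·3 − 15·10.92 = 31.2; q_2* = 15 + 0.2·31.2/10.92 = 15.5714.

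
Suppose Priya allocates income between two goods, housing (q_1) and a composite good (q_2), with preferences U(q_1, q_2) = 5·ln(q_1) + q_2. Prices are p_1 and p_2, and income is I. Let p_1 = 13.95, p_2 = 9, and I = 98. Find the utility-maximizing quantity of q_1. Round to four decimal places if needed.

q_1* = 3.2258

Set MRS = p_1/p_2: (5/q_1)/1 = p_1/p_2.
So q_1*(p_1,p_2) = 5·p_2/p_1, independent of income; and q_2* = (I − 5·p_2)/p_2.
At the given prices: q_1* = 5·9/13.95 = 3.2258.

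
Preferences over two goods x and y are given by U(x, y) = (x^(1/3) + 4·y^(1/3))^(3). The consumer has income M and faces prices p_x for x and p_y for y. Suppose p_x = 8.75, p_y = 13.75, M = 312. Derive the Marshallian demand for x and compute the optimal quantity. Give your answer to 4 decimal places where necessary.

x* = 4.8304

MU_x ∝ x^(-2/3), MU_y ∝ 4·y^(-2/3), so MRS = (1/4)·(y/x)^(2/3) = p_x/p_y.
Solve for the ratio: y/x = [4·p_x/p_y]^(1.5).
With the ratio pinned down, the budget gives x* = M/(p_x + p_y·(y/x)) and y* = (y/x)·x*.
Numerically y/x = 4.061141, so x* = 312/(8.75 + 13.75·4.061141) = 4.8304.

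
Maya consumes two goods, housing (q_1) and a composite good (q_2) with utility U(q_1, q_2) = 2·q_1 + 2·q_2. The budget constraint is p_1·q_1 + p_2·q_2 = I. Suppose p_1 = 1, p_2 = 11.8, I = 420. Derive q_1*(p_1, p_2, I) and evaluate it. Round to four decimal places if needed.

q_1* = 420

Perfect substitutes: compare marginal utility per dollar. 2/p_1 vs 2/p_2 → 2 vs 0.1695.
q_1 gives more utility per dollar, so spend all income on q_1: q_1* = I/p_1, q_2* = 0.
Numerically: q_1* = 420, q_2* = 0.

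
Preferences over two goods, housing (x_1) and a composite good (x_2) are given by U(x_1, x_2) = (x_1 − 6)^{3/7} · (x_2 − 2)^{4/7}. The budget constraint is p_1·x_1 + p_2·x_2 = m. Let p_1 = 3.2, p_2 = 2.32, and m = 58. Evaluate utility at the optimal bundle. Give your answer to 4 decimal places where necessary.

V = 6.4802

MRS = (3/4)·(x_2−2)/(x_1−6). Tangency with p_1/p_2 gives x_2−2 = (4/3)·(p_1/p_2)·(x_1−6).
After buying the subsistence bundle (6, 2), a share 3/7 of the remaining income goes to x_1: x_1* = 6 + 3/7·(m − 6p_1 − 2p_2)/p_1.
Discretionary income = 58 − 6·3.2 − 2·2.32 = 34.16; x_1* = 6 + 3/7·34.16/3.2 = 10.575; x_2* = 2 + 4/7·34.16/2.32 = 10.4138.
Utility at the optimum: U(10.575, 10.4138) = 6.4802.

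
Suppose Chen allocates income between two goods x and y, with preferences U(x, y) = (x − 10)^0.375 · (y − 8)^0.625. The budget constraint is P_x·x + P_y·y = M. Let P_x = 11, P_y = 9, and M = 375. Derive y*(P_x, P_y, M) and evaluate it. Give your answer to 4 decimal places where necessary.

This is Cobb-Douglas in (x−10, y−8): tangency gives 0.375·P_y·(y−8) = 0.625·P_x·(x−10).
Substituting into the budget: x* = 10 + 0.375·(M − 10·P_x − 8·P_y)/P_x, and y* = 8 + 0.625·(…)/P_y.
Discretionary income = 375 − 10·11 − 8·9 = 193; y* = 8 + 0.625·193/9 = 21.4028.

y* = 21.4028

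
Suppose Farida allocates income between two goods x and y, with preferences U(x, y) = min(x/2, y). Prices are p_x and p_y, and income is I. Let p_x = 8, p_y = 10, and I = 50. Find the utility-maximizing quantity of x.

x* = 3.8462

Demand: x*(p_x,p_y,I) = 2·I/(2·p_x + p_y), y* = I/(2·p_x + p_y).
Here 2·8 + 10 = 26, giving x* = 3.8462.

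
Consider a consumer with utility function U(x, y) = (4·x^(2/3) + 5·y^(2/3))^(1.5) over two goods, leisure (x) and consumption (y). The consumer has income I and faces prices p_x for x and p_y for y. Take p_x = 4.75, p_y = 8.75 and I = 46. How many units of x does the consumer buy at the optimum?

x* = 6.1465

MU_x ∝ 4·x^(-1/3), MU_y ∝ 5·y^(-1/3), so MRS = (4/5)·(y/x)^(1/3) = p_x/p_y.
Hence y/x = ((5/4)·p_x/p_y)^(1/(1/3)), i.e. raised to the 3 power.
With the ratio pinned down, the budget gives x* = I/(p_x + p_y·(y/x)) and y* = (y/x)·x*.
Numerically y/x = 0.312454, so x* = 46/(4.75 + 8.75·0.312454) = 6.1465.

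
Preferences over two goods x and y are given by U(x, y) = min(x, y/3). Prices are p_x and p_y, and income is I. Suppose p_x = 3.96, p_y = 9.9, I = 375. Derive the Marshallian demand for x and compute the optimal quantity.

x* = 11.1408

Demand: x*(p_x,p_y,I) = I/(p_x + 3·p_y), y* = 3·I/(p_x + 3·p_y).
Here 3.96 + 3·9.9 = 33.66, giving x* = 11.1408.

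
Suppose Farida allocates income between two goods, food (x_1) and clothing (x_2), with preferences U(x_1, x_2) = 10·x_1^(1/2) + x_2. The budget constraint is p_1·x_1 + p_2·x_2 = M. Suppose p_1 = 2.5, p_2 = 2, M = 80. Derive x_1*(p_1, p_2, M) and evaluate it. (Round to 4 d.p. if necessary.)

Set MRS = p_1/p_2: 5·x_1^(−1/2) = p_1/p_2.
Thus x_1* = (5·p_2/p_1)² — independent of M — with the rest of income spent on x_2.
Plugging in: x_1* = (5·2/2.5)² = 16.

x_1* = 16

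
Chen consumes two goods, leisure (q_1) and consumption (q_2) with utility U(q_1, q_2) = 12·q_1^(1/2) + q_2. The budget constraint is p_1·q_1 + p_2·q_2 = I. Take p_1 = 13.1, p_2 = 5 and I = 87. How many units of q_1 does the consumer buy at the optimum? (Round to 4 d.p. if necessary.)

Set MRS = p_1/p_2: 6·q_1^(−1/2) = p_1/p_2.
Thus q_1* = (6·p_2/p_1)² — independent of I — with the rest of income spent on q_2.
Plugging in: q_1* = (6·5/13.1)² = 5.2444.

q_1* = 5.2444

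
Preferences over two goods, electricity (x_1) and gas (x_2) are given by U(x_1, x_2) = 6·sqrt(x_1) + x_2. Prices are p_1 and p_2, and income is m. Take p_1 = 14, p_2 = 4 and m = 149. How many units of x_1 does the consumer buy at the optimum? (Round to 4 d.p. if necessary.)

x_1* = 0.7347

Utility is quasi-linear in x_2; the FOC for x_1 is 3/√x_1 = p_1/p_2.
Thus x_1* = (3·p_2/p_1)² — independent of m — with the rest of income spent on x_2.
Plugging in: x_1* = (3·4/14)² = 0.7347.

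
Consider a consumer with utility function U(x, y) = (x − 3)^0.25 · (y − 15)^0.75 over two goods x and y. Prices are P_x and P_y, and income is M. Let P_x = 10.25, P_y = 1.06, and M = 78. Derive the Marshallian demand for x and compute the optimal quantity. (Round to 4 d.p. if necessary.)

Substituting into the budget: x* = 3 + 0.25·(M − 3·P_x − 15·P_y)/P_x, and y* = 15 + 0.75·(…)/P_y.
Discretionary income = 78 − 3·10.25 − 15·1.06 = 31.35; x* = 3 + 0.25·31.35/10.25 = 3.7646.

x* = 3.7646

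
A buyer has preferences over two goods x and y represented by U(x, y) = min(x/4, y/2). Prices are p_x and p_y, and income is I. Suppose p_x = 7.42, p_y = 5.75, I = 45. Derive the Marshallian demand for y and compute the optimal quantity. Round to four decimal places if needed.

y* = 2.1855

Demand: x*(p_x,p_y,I) = 4·I/(4·p_x + 2·p_y), y* = 2·I/(4·p_x + 2·p_y).
Here 4·7.42 + 2·5.75 = 41.18, giving y* = 2.1855.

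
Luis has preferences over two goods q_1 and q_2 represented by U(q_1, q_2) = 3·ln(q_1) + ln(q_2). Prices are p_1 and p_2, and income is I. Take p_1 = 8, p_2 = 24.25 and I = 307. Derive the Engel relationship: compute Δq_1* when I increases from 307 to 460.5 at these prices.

Δq_1* = 14.3906

Demand: q_1*(p_1,p_2,I) = 0.75·I/p_1 and q_2* = 0.25·I/p_2.
At p_1=8, p_2=24.25, I=307: q_1* = 0.75·307/8 = 28.7812.
At I' = 460.5: q_1* = 43.1719. Change: 43.1719 − 28.7812 = 14.3906.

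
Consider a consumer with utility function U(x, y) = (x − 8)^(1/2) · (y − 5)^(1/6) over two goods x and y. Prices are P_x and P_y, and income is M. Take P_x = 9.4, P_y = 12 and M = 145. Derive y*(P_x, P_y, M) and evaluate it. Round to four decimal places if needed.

y* = 5.2042

This is Cobb-Douglas in (x−8, y−5): tangency gives 0.5·P_y·(y−5) = 1/6·P_x·(x−8).
After buying the subsistence bundle (8, 5), a share 0.75 of the remaining income goes to x: x* = 8 + 0.75·(M − 8P_x − 5P_y)/P_x.
Discretionary income = 145 − 8·9.4 − 5·12 = 9.8; y* = 5 + 0.25·9.8/12 = 5.2042.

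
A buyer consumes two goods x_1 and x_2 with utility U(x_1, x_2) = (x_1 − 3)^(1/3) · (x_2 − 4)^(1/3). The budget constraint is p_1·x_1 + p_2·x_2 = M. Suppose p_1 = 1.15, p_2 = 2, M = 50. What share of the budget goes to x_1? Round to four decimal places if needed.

share on x_1 = 0.4545

This is Cobb-Douglas in (x_1−3, x_2−4): tangency gives 1/3·p_2·(x_2−4) = 1/3·p_1·(x_1−3).
Substituting into the budget: x_1* = 3 + 0.5·(M − 3·p_1 − 4·p_2)/p_1, and x_2* = 4 + 0.5·(…)/p_2.
Discretionary income = 50 − 3·1.15 − 4·2 = 38.55; x_1* = 3 + 0.5·38.55/1.15 = 19.7609; x_2* = 4 + 0.5·38.55/2 = 13.6375.
Expenditure on x_1: 1.15·19.7609 = 22.725; share = 0.4545.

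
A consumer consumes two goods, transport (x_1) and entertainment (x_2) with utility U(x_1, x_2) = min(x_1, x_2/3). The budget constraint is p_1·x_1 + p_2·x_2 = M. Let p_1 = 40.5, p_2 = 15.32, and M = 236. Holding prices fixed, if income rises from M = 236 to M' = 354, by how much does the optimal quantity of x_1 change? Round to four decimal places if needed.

Δx_1* = 1.3648

Leontief preferences: the optimum is at the kink where x_1/1 = x_2/3, i.e. x_2 = 3·x_1.
Budget: p_1·x_1 + p_2·3·x_1 = M, so (p_1 + 3·p_2)·x_1 = M.
Demand: x_1*(p_1,p_2,M) = M/(p_1 + 3·p_2), x_2* = 3·M/(p_1 + 3·p_2).
Here 40.5 + 3·15.32 = 86.46, giving x_1* = 2.7296.
At M' = 354: x_1* = 4.0944. Change: 4.0944 − 2.7296 = 1.3648.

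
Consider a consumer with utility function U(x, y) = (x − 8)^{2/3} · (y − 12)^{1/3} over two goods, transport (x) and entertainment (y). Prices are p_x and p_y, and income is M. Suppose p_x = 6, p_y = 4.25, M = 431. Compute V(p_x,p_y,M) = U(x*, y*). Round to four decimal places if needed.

Discretionary income = 431 − 8·6 − 12·4.25 = 332; x* = 8 + 2/3·332/6 = 44.8889; y* = 12 + 1/3·332/4.25 = 38.0392.
Utility at the optimum: U(44.8889, 38.0392) = 32.8453.

V = 32.8453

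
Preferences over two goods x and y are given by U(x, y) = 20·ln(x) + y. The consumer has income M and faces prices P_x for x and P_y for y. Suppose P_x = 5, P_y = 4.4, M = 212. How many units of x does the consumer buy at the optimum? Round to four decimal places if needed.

x* = 17.6

So x*(P_x,P_y) = 20·P_y/P_x, independent of income; and y* = (M − 20·P_y)/P_y.
At the given prices: x* = 20·4.4/5 = 17.6.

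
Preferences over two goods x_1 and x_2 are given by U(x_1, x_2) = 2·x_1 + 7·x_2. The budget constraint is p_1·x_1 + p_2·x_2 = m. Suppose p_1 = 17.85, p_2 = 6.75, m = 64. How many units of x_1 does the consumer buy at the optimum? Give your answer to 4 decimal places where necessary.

x_1* = 0

Linear utility — the consumer picks whichever good has higher MU/price: 2/17.85 = 0.112 vs 7/6.75 = 1.037.
x_2 gives more utility per dollar, so spend all income on x_2: x_2* = m/p_2, x_1* = 0.
Numerically: x_1* = 0, x_2* = 9.4815.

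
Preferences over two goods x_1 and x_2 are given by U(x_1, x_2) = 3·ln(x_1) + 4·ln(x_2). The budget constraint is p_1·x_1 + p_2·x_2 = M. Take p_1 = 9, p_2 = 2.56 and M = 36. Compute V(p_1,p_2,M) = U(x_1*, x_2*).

MU_x_1/MU_x_2 = (3·x_2)/(4·x_1); tangency sets this equal to p_1/p_2.
So 3·p_2·x_2 = 4·p_1·x_1; combined with the budget, a share 3/7 of income goes to x_1.
Demand: x_1*(p_1,p_2,M) = 3/7·M/p_1 and x_2* = 4/7·M/p_2.
At p_1=9, p_2=2.56, M=36: x_1* = 3/7·36/9 = 1.7143, x_2* = 8.0357.
Utility at the optimum: U(1.7143, 8.0357) = 9.9526.

V = 9.9526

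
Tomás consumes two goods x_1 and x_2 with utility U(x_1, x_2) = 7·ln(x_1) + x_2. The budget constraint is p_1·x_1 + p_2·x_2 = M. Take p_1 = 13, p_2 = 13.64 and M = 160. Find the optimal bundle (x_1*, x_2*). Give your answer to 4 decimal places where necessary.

x_1* = 7.3446, x_2* = 4.7302

Set MRS = p_1/p_2: (7/x_1)/1 = p_1/p_2.
So x_1*(p_1,p_2) = 7·p_2/p_1, independent of income; and x_2* = (M − 7·p_2)/p_2.
At the given prices: x_1* = 7·13.64/13 = 7.3446, and x_2* = 4.7302.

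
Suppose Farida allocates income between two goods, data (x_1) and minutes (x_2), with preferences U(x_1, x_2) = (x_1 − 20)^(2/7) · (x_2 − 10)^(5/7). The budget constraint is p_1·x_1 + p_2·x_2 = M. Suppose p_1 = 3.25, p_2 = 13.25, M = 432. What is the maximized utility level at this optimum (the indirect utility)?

V = 14.5373

MRS = (2/5)·(x_2−10)/(x_1−20). Tangency with p_1/p_2 gives x_2−10 = (5/2)·(p_1/p_2)·(x_1−20).
Substituting into the budget: x_1* = 20 + 2/7·(M − 20·p_1 − 10·p_2)/p_1, and x_2* = 10 + 5/7·(…)/p_2.
Discretionary income = 432 − 20·3.25 − 10·13.25 = 234.5; x_1* = 20 + 2/7·234.5/3.25 = 40.6154; x_2* = 10 + 5/7·234.5/13.25 = 22.6415.
Utility at the optimum: U(40.6154, 22.6415) = 14.5373.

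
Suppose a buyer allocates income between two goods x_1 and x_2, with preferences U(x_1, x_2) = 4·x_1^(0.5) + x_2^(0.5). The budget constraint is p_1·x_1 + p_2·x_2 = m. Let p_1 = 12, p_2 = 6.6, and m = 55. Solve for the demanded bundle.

MRS = MU_x_1/MU_x_2 = 4·(x_2/x_1)^(0.5). Set equal to p_1/p_2.
Hence x_2/x_1 = ((1/4)·p_1/p_2)^(1/(0.5)), i.e. raised to the 2 power.
With the ratio pinned down, the budget gives x_1* = m/(p_1 + p_2·(x_2/x_1)) and x_2* = (x_2/x_1)·x_1*.
Numerically x_2/x_1 = 0.206612, so x_1* = 55/(12 + 6.6·0.206612) = 4.1156 and x_2* = 0.206612·4.1156 = 0.8503.

x_1* = 4.1156, x_2* = 0.8503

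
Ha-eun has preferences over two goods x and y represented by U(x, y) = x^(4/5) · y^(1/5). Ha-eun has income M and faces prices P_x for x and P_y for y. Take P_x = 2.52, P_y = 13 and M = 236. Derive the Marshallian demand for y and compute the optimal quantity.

y* = 3.6308

The MRS is 4·y/x. Set MRS = P_x/P_y.
Rearranging, P_y·y = (1/4)·P_x·x. Substituting into the budget gives P_x·x·(1 + (1/4)) = M.
Demand: x*(P_x,P_y,M) = 0.8·M/P_x and y* = 0.2·M/P_y.
At P_x=2.52, P_y=13, M=236: y* = 0.2·236/13 = 3.6308.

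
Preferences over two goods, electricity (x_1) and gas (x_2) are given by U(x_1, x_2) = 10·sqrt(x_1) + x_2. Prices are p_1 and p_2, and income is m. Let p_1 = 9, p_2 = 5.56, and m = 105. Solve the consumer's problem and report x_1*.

Utility is quasi-linear in x_2; the FOC for x_1 is 5/√x_1 = p_1/p_2.
Solve: √x_1 = 5·p_2/p_1, so x_1*(p_1,p_2) = (5·p_2/p_1)², and x_2* = (m − p_1·x_1*)/p_2.
Plugging in: x_1* = (5·5.56/9)² = 9.5412.

x_1* = 9.5412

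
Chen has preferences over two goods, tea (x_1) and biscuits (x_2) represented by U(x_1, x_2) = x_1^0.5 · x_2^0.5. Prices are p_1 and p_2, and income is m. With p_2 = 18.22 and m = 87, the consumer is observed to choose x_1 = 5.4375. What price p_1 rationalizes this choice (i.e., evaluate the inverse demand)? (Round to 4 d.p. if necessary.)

The MRS is x_2/x_1. Set MRS = p_1/p_2.
Rearranging, p_2·x_2 = p_1·x_1. Substituting into the budget gives p_1·x_1·(1 + 1) = m.
Demand: x_1*(p_1,p_2,m) = 0.5·m/p_1 and x_2* = 0.5·m/p_2.
Set x_1* = 5.4375 in the demand function and solve for p_1: p_1 = 8.

p_1 = 8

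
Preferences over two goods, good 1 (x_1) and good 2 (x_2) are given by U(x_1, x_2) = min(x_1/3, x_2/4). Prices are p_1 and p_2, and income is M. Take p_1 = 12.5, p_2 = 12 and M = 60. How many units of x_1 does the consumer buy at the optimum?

Leontief preferences: the optimum is at the kink where x_1/3 = x_2/4, i.e. x_2 = (4/3)·x_1.
Budget: p_1·x_1 + p_2·(4/3)·x_1 = M, so (3·p_1 + 4·p_2)·x_1 = 3·M.
Demand: x_1*(p_1,p_2,M) = 3·M/(3·p_1 + 4·p_2), x_2* = 4·M/(3·p_1 + 4·p_2).
Here 3·12.5 + 4·12 = 85.5, giving x_1* = 2.1053.

x_1* = 2.1053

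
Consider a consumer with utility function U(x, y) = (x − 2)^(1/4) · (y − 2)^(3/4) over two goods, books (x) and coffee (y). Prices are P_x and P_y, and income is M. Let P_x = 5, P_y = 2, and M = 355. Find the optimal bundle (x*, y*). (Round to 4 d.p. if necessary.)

This is Cobb-Douglas in (x−2, y−2): tangency gives 0.25·P_y·(y−2) = 0.75·P_x·(x−2).
Substituting into the budget: x* = 2 + 0.25·(M − 2·P_x − 2·P_y)/P_x, and y* = 2 + 0.75·(…)/P_y.
Discretionary income = 355 − 2·5 − 2·2 = 341; x* = 2 + 0.25·341/5 = 19.05; y* = 2 + 0.75·341/2 = 129.875.

x* = 19.05, y* = 129.875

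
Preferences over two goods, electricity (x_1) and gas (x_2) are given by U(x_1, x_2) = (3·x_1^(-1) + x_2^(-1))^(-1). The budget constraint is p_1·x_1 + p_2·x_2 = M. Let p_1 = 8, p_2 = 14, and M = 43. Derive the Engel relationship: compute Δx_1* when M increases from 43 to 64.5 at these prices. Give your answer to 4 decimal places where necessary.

From the CES first-order condition, 3·(x_2/x_1)^(2) = p_1/p_2.
Solve for the ratio: x_2/x_1 = [(1/3)·p_1/p_2]^(0.5).
With the ratio pinned down, the budget gives x_1* = M/(p_1 + p_2·(x_2/x_1)) and x_2* = (x_2/x_1)·x_1*.
Numerically x_2/x_1 = 0.436436, so x_1* = 43/(8 + 14·0.436436) = 3.0475.
At M' = 64.5: x_1* = 4.5712. Change: 4.5712 − 3.0475 = 1.5237.

Δx_1* = 1.5237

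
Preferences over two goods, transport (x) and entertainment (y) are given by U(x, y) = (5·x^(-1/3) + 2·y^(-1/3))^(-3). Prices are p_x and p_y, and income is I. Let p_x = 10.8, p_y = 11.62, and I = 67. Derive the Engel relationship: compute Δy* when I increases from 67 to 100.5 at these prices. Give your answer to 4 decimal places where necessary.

Δy* = 0.9766

MU_x ∝ 5·x^(-4/3), MU_y ∝ 2·y^(-4/3), so MRS = (5/2)·(y/x)^(4/3) = p_x/p_y.
Solve for the ratio: y/x = [(2/5)·p_x/p_y]^(0.75).
Substitute y = (y/x)·x into the budget: x* = I/(p_x + p_y·(y/x)).
Numerically y/x = 0.476111, so x* = 67/(10.8 + 11.62·0.476111) = 4.1023 and y* = 0.476111·4.1023 = 1.9531.
At I' = 100.5: y* = 2.9297. Change: 2.9297 − 1.9531 = 0.9766.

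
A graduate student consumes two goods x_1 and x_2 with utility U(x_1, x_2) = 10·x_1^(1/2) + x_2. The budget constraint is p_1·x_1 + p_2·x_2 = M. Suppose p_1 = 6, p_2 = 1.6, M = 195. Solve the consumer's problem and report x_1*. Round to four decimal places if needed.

MU_x_1 = 5/√x_1, MU_x_2 = 1. Tangency: 5/√x_1 = p_1/p_2.
Solve: √x_1 = 5·p_2/p_1, so x_1*(p_1,p_2) = (5·p_2/p_1)², and x_2* = (M − p_1·x_1*)/p_2.
Plugging in: x_1* = (5·1.6/6)² = 1.7778.

x_1* = 1.7778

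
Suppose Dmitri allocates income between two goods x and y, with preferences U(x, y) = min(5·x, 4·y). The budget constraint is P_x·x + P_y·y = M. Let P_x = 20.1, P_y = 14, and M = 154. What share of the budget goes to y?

share on y = 0.4654

Leontief preferences: the optimum is at the kink where x/4 = y/5, i.e. y = (5/4)·x.
Budget: P_x·x + P_y·(5/4)·x = M, so (4·P_x + 5·P_y)·x = 4·M.
Demand: x*(P_x,P_y,M) = 4·M/(4·P_x + 5·P_y), y* = 5·M/(4·P_x + 5·P_y).
Here 4·20.1 + 5·14 = 150.4, giving x* = 4.0957 and y* = 5.1197.
Expenditure on y: 14·5.1197 = 71.6755; share = 0.4654.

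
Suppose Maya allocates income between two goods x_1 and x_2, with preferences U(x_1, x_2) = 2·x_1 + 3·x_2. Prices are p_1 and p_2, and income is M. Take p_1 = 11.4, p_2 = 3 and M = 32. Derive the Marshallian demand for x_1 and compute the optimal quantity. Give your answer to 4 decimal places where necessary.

x_1* = 0

Perfect substitutes: compare marginal utility per dollar. 2/p_1 vs 3/p_2 → 0.1754 vs 1.
x_2 gives more utility per dollar, so spend all income on x_2: x_2* = M/p_2, x_1* = 0.
Numerically: x_1* = 0, x_2* = 10.6667.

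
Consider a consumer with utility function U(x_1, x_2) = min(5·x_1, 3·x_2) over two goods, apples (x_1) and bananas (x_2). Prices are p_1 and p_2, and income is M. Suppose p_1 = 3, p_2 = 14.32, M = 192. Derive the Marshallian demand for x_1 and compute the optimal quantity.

x_1* = 7.1464

Here 3·3 + 5·14.32 = 80.6, giving x_1* = 7.1464.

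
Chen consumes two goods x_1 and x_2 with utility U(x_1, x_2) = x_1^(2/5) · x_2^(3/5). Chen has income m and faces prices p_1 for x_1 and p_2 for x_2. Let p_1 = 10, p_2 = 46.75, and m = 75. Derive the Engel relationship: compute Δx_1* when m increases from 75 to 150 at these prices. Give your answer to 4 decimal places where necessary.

Δx_1* = 3

MU_x_1/MU_x_2 = (0.4·x_2)/(0.6·x_1); tangency sets this equal to p_1/p_2.
So 0.4·p_2·x_2 = 0.6·p_1·x_1; combined with the budget, a share 0.4 of income goes to x_1.
Demand: x_1*(p_1,p_2,m) = 0.4·m/p_1 and x_2* = 0.6·m/p_2.
At p_1=10, p_2=46.75, m=75: x_1* = 0.4·75/10 = 3.
At m' = 150: x_1* = 6. Change: 6 − 3 = 3.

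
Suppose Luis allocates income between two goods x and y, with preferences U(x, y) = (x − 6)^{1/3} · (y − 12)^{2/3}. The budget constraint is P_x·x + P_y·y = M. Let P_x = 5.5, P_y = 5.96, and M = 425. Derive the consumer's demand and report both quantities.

This is Cobb-Douglas in (x−6, y−12): tangency gives 1/3·P_y·(y−12) = 2/3·P_x·(x−6).
Substituting into the budget: x* = 6 + 1/3·(M − 6·P_x − 12·P_y)/P_x, and y* = 12 + 2/3·(…)/P_y.
Discretionary income = 425 − 6·5.5 − 12·5.96 = 320.48; x* = 6 + 1/3·320.48/5.5 = 25.423; y* = 12 + 2/3·320.48/5.96 = 47.8479.

x* = 25.423, y* = 47.8479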